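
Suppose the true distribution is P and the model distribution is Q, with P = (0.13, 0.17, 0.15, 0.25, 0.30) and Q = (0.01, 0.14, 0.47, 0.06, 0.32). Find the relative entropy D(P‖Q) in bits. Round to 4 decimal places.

D(P‖Q) = Σ p·log₂(p/q).
  0.13·log₂(0.13/0.01) = 0.48106
  0.17·log₂(0.17/0.14) = 0.04762
  0.15·log₂(0.15/0.47) = -0.24715
  0.25·log₂(0.25/0.06) = 0.51472
  0.30·log₂(0.30/0.32) = -0.02793
D(P‖Q) = 0.7683 bits.

0.7683 bits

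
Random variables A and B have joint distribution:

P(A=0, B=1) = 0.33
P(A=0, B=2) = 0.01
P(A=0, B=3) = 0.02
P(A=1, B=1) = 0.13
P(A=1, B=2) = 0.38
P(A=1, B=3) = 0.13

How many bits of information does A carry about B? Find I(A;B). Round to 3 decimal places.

Marginals: p(A) = (0.3600, 0.6400), p(B) = (0.4600, 0.3900, 0.1500).
I(A;B) = Σ p(x,y)·log₂[p(x,y)/(p(x)p(y))].
  (0,1): 0.33·log₂(1.9928) = 0.3283
  (0,2): 0.01·log₂(0.0712) = -0.0381
  (0,3): 0.02·log₂(0.3704) = -0.0287
  (1,1): 0.13·log₂(0.4416) = -0.1533
  (1,2): 0.38·log₂(1.5224) = 0.2304
  (1,3): 0.13·log₂(1.3542) = 0.0569
Sum = 0.395 bits.

0.395 bits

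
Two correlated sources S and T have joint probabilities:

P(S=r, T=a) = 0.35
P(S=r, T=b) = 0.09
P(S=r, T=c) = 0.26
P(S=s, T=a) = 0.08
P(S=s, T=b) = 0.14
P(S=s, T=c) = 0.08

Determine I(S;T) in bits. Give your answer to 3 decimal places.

Marginals: p(S) = (0.7000, 0.3000), p(T) = (0.4300, 0.2300, 0.3400).
I(S;T) = H(S) + H(T) − H(S,T).
H(S) = 0.8813, H(T) = 1.5404, H(S,T) = 2.3282.
I(S;T) = 0.8813 + 1.5404 − 2.3282 = 0.094 bits.

0.094 bits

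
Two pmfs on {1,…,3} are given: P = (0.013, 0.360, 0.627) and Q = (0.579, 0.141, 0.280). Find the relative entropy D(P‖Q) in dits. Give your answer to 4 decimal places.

0.3446 dits

D(P‖Q) = Σ p·log₁₀(p/q).
  0.013·log₁₀(0.013/0.579) = -0.02143
  0.360·log₁₀(0.360/0.141) = 0.14655
  0.627·log₁₀(0.627/0.280) = 0.21952
D(P‖Q) = 0.3446 dits.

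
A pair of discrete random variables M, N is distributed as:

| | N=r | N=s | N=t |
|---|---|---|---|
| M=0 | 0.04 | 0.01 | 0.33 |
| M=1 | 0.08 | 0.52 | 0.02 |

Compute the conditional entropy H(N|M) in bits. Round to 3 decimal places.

Chain rule: H(N|M) = H(M,N) − H(M).
Marginals: p(M) = (0.3800, 0.6200), p(N) = (0.1200, 0.5300, 0.3500).
H(M,N) = 1.6750 bits; H(M) = 0.9580 bits.
H(N|M) = 1.6750 − 0.9580 = 0.717 bits.

0.717 bits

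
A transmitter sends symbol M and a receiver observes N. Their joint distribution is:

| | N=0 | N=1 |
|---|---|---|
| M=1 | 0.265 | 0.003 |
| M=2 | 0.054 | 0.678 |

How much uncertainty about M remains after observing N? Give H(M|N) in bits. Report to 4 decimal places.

0.2371 bits

Chain rule: H(M|N) = H(M,N) − H(N).
Marginals: p(M) = (0.2680, 0.7320), p(N) = (0.3190, 0.6810).
H(M,N) = 1.1404 bits; H(N) = 0.9033 bits.
H(M|N) = 1.1404 − 0.9033 = 0.2371 bits.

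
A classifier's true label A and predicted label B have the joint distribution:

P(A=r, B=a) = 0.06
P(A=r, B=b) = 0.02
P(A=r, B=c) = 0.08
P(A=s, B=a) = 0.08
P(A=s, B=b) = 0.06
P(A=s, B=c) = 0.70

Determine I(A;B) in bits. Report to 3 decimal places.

Marginals: p(A) = (0.1600, 0.8400), p(B) = (0.1400, 0.0800, 0.7800).
I(A;B) = Σ p(x,y)·log₂[p(x,y)/(p(x)p(y))].
  (r,a): 0.06·log₂(2.6786) = 0.0853
  (r,b): 0.02·log₂(1.5625) = 0.0129
  (r,c): 0.08·log₂(0.6410) = -0.0513
  (s,a): 0.08·log₂(0.6803) = -0.0445
  (s,b): 0.06·log₂(0.8929) = -0.0098
  (s,c): 0.70·log₂(1.0684) = 0.0668
Sum = 0.059 bits.

0.059 bits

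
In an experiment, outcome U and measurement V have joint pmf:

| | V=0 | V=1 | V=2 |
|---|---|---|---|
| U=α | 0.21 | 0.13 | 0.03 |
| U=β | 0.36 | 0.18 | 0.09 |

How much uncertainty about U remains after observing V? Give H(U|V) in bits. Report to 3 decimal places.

0.943 bits

Marginals: p(U) = (0.3700, 0.6300), p(V) = (0.5700, 0.3100, 0.1200).
H(U|V) = Σ p(V) · H(U|V=·).
  V=0: p=0.5700, H(U|V=0) = 0.9495
  V=1: p=0.3100, H(U|V=1) = 0.9812
  V=2: p=0.1200, H(U|V=2) = 0.8113
Weighted sum = 0.943 bits.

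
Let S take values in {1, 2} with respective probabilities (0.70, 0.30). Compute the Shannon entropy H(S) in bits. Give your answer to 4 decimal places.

0.8813 bits

H(S) = −Σ p·log₂ p.
  −(0.70)·log₂(0.70) = 0.36020
  −(0.30)·log₂(0.30) = 0.52109
Sum: 0.36020 + 0.52109 = 0.8813 bits.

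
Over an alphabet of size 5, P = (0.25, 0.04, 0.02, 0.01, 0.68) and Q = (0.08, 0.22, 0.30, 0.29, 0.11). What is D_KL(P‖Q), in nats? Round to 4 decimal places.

D(P‖Q) = Σ p·ln(p/q).
  0.25·ln(0.25/0.08) = 0.28486
  0.04·ln(0.04/0.22) = -0.06819
  0.02·ln(0.02/0.30) = -0.05416
  0.01·ln(0.01/0.29) = -0.03367
  0.68·ln(0.68/0.11) = 1.23870
D(P‖Q) = 1.3675 nats.

1.3675 nats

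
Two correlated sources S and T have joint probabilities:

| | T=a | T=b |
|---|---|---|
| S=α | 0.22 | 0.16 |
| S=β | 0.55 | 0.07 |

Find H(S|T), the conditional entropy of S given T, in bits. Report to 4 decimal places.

Chain rule: H(S|T) = H(S,T) − H(T).
Marginals: p(S) = (0.3800, 0.6200), p(T) = (0.7700, 0.2300).
H(S,T) = 1.6465 bits; H(T) = 0.7780 bits.
H(S|T) = 1.6465 − 0.7780 = 0.8685 bits.

0.8685 bits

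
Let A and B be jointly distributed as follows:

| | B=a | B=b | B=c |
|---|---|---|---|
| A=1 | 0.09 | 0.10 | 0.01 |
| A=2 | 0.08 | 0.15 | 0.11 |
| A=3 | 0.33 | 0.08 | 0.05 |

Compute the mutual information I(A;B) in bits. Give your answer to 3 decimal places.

Marginals: p(A) = (0.2000, 0.3400, 0.4600), p(B) = (0.5000, 0.3300, 0.1700).
I(A;B) = H(A) + H(B) − H(A,B).
H(A) = 1.5089, H(B) = 1.4624, H(A,B) = 2.7991.
I(A;B) = 1.5089 + 1.4624 − 2.7991 = 0.172 bits.

0.172 bits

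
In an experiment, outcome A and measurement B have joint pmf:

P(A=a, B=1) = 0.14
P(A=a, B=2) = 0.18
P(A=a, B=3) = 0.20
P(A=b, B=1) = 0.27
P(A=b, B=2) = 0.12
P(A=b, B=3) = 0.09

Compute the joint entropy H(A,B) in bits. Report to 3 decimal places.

2.497 bits

H(A,B) = −Σ p(x,y)·log₂ p(x,y) over all 6 cells.
  cell (a,1): −0.14·log₂0.14 = 0.3971
  cell (a,2): −0.18·log₂0.18 = 0.4453
  cell (a,3): −0.20·log₂0.20 = 0.4644
  cell (b,1): −0.27·log₂0.27 = 0.5100
  cell (b,2): −0.12·log₂0.12 = 0.3671
  cell (b,3): −0.09·log₂0.09 = 0.3127
Sum = 2.497 bits.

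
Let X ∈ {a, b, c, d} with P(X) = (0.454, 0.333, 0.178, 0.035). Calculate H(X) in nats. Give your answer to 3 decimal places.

1.149 nats

H(X) = −Σ p·ln p.
  −(0.454)·ln(0.454) = 0.3585
  −(0.333)·ln(0.333) = 0.3662
  −(0.178)·ln(0.178) = 0.3072
  −(0.035)·ln(0.035) = 0.1173
Sum: 0.3585 + 0.3662 + 0.3072 + 0.1173 = 1.149 nats.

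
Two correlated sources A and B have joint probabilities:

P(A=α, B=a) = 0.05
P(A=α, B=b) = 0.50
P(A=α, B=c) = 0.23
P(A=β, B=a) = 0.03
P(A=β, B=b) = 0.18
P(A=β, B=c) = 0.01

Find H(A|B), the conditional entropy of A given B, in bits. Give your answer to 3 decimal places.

0.703 bits

Chain rule: H(A|B) = H(A,B) − H(B).
Marginals: p(A) = (0.7800, 0.2200), p(B) = (0.0800, 0.6800, 0.2400).
H(A,B) = 1.8673 bits; H(B) = 1.1640 bits.
H(A|B) = 1.8673 − 1.1640 = 0.703 bits.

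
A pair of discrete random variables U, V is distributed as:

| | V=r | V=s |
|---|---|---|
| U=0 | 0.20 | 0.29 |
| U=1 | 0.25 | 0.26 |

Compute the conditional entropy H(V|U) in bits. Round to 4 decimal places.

Chain rule: H(V|U) = H(U,V) − H(U).
Marginals: p(U) = (0.4900, 0.5100), p(V) = (0.4500, 0.5500).
H(U,V) = 1.9876 bits; H(U) = 0.9997 bits.
H(V|U) = 1.9876 − 0.9997 = 0.9879 bits.

0.9879 bits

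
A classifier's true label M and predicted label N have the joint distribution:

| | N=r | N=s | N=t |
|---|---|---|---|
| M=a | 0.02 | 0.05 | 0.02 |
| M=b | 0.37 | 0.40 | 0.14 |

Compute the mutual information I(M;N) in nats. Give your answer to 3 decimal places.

0.006 nats

Marginals: p(M) = (0.0900, 0.9100), p(N) = (0.3900, 0.4500, 0.1600).
I(M;N) = Σ p(x,y)·ln[p(x,y)/(p(x)p(y))].
  (a,r): 0.02·ln(0.5698) = -0.0112
  (a,s): 0.05·ln(1.2346) = 0.0105
  (a,t): 0.02·ln(1.3889) = 0.0066
  (b,r): 0.37·ln(1.0425) = 0.0154
  (b,s): 0.40·ln(0.9768) = -0.0094
  (b,t): 0.14·ln(0.9615) = -0.0055
Sum = 0.006 nats.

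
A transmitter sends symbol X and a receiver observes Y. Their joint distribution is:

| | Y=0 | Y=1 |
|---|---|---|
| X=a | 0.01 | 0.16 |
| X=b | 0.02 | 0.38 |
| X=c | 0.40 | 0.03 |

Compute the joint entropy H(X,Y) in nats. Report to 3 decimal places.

H(X,Y) = −Σ p(x,y)·ln p(x,y) over all 6 cells.
  cell (a,0): −0.01·ln0.01 = 0.0461
  cell (a,1): −0.16·ln0.16 = 0.2932
  cell (b,0): −0.02·ln0.02 = 0.0782
  cell (b,1): −0.38·ln0.38 = 0.3677
  cell (c,0): −0.40·ln0.40 = 0.3665
  cell (c,1): −0.03·ln0.03 = 0.1052
Sum = 1.257 nats.

1.257 nats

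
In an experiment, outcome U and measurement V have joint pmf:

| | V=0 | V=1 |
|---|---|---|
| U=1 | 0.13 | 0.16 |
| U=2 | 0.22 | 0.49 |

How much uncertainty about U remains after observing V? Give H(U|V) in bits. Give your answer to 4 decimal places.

Marginals: p(U) = (0.2900, 0.7100), p(V) = (0.3500, 0.6500).
H(U|V) = Σ p(V) · H(U|V=·).
  V=0: p=0.3500, H(U|V=0) = 0.9518
  V=1: p=0.6500, H(U|V=1) = 0.8051
Weighted sum = 0.8564 bits.

0.8564 bits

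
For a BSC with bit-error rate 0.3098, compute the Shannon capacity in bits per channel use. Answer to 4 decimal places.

0.1071 bits

Binary symmetric channel: C = 1 − h₂(ε) where h₂ is the binary entropy function.
h₂(0.3098) = −0.3098·log₂0.3098 − 0.6902·log₂0.6902 = 0.8929.
C = 1 − 0.8929 = 0.1071 bits per channel use.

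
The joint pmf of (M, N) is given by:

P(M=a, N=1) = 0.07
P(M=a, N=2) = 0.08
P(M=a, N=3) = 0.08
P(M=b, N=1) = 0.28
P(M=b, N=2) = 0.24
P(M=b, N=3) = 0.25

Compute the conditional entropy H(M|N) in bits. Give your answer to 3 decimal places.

Chain rule: H(M|N) = H(M,N) − H(N).
Marginals: p(M) = (0.2300, 0.7700), p(N) = (0.3500, 0.3200, 0.3300).
H(M,N) = 2.3599 bits; H(N) = 1.5840 bits.
H(M|N) = 2.3599 − 1.5840 = 0.776 bits.

0.776 bits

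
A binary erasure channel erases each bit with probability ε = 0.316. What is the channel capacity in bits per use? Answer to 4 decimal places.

Binary erasure channel: capacity C = 1 − ε.
C = 1 − 0.316 = 0.6840 bits per channel use.

0.6840 bits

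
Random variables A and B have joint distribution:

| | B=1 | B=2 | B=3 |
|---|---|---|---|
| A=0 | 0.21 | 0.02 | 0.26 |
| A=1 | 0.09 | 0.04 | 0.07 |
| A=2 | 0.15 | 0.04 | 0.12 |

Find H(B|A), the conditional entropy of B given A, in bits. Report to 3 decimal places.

1.329 bits

Marginals: p(A) = (0.4900, 0.2000, 0.3100), p(B) = (0.4500, 0.1000, 0.4500).
H(B|A) = Σ p(A) · H(B|A=·).
  A=0: p=0.4900, H(B|A=0) = 1.1974
  A=1: p=0.2000, H(B|A=1) = 1.5129
  A=2: p=0.3100, H(B|A=2) = 1.4180
Weighted sum = 1.329 bits.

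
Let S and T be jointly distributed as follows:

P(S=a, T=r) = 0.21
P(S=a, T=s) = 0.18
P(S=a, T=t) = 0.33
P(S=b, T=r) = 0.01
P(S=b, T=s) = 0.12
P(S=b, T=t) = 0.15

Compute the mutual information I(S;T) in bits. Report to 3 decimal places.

0.075 bits

Marginals: p(S) = (0.7200, 0.2800), p(T) = (0.2200, 0.3000, 0.4800).
I(S;T) = H(S) + H(T) − H(S,T).
H(S) = 0.8555, H(T) = 1.5099, H(S,T) = 2.2900.
I(S;T) = 0.8555 + 1.5099 − 2.2900 = 0.075 bits.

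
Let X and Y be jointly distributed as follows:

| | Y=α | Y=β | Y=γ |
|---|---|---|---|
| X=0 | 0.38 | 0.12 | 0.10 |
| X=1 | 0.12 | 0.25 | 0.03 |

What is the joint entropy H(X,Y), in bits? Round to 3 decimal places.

2.249 bits

H(X,Y) = −Σ p(x,y)·log₂ p(x,y) over all 6 cells.
  cell (0,α): −0.38·log₂0.38 = 0.5305
  cell (0,β): −0.12·log₂0.12 = 0.3671
  cell (0,γ): −0.10·log₂0.10 = 0.3322
  cell (1,α): −0.12·log₂0.12 = 0.3671
  cell (1,β): −0.25·log₂0.25 = 0.5000
  cell (1,γ): −0.03·log₂0.03 = 0.1518
Sum = 2.249 bits.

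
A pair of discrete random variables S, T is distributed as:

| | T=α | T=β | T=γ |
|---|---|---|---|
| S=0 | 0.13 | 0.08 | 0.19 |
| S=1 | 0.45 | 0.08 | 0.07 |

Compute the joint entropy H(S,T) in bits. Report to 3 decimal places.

2.208 bits

H(S,T) = −Σ p(x,y)·log₂ p(x,y) over all 6 cells.
  cell (0,α): −0.13·log₂0.13 = 0.3826
  cell (0,β): −0.08·log₂0.08 = 0.2915
  cell (0,γ): −0.19·log₂0.19 = 0.4552
  cell (1,α): −0.45·log₂0.45 = 0.5184
  cell (1,β): −0.08·log₂0.08 = 0.2915
  cell (1,γ): −0.07·log₂0.07 = 0.2686
Sum = 2.208 bits.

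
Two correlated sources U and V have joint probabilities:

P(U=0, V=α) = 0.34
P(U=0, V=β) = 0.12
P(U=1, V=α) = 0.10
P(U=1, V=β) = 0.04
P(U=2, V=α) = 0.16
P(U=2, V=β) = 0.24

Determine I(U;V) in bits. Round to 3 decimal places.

0.081 bits

Marginals: p(U) = (0.4600, 0.1400, 0.4000), p(V) = (0.6000, 0.4000).
I(U;V) = Σ p(x,y)·log₂[p(x,y)/(p(x)p(y))].
  (0,α): 0.34·log₂(1.2319) = 0.1023
  (0,β): 0.12·log₂(0.6522) = -0.0740
  (1,α): 0.10·log₂(1.1905) = 0.0252
  (1,β): 0.04·log₂(0.7143) = -0.0194
  (2,α): 0.16·log₂(0.6667) = -0.0936
  (2,β): 0.24·log₂(1.5000) = 0.1404
Sum = 0.081 bits.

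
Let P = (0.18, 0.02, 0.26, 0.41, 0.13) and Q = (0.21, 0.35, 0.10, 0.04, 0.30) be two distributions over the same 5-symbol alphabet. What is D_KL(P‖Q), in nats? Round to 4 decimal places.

D(P‖Q) = Σ p·ln(p/q).
  0.18·ln(0.18/0.21) = -0.02775
  0.02·ln(0.02/0.35) = -0.05724
  0.26·ln(0.26/0.10) = 0.24843
  0.41·ln(0.41/0.04) = 0.95418
  0.13·ln(0.13/0.30) = -0.10871
D(P‖Q) = 1.0089 nats.

1.0089 nats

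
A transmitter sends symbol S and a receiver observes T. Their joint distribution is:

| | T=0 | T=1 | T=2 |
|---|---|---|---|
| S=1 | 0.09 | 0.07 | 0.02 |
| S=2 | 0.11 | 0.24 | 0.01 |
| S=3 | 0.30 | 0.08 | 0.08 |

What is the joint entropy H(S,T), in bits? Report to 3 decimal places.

2.709 bits

H(S,T) = −Σ p(x,y)·log₂ p(x,y) over all 9 cells.
  cell (1,0): −0.09·log₂0.09 = 0.3127
  cell (1,1): −0.07·log₂0.07 = 0.2686
  cell (1,2): −0.02·log₂0.02 = 0.1129
  cell (2,0): −0.11·log₂0.11 = 0.3503
  cell (2,1): −0.24·log₂0.24 = 0.4941
  cell (2,2): −0.01·log₂0.01 = 0.0664
  cell (3,0): −0.30·log₂0.30 = 0.5211
  cell (3,1): −0.08·log₂0.08 = 0.2915
  cell (3,2): −0.08·log₂0.08 = 0.2915
Sum = 2.709 bits.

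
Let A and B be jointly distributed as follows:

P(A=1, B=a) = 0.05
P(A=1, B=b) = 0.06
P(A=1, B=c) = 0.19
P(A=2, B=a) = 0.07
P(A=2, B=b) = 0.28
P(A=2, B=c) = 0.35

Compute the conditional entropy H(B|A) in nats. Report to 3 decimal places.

Chain rule: H(B|A) = H(A,B) − H(A).
Marginals: p(A) = (0.3000, 0.7000), p(B) = (0.1200, 0.3400, 0.5400).
H(A,B) = 1.5441 nats; H(A) = 0.6109 nats.
H(B|A) = 1.5441 − 0.6109 = 0.933 nats.

0.933 nats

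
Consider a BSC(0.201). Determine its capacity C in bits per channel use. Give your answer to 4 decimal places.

Binary symmetric channel: C = 1 − h₂(ε) where h₂ is the binary entropy function.
h₂(0.201) = −0.201·log₂0.201 − 0.799·log₂0.799 = 0.7239.
C = 1 − 0.7239 = 0.2761 bits per channel use.

0.2761 bits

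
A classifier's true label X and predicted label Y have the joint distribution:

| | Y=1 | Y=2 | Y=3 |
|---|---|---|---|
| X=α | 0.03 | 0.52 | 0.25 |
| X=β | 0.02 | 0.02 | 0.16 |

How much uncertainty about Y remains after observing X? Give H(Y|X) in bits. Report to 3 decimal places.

Marginals: p(X) = (0.8000, 0.2000), p(Y) = (0.0500, 0.5400, 0.4100).
H(Y|X) = Σ p(X) · H(Y|X=·).
  X=α: p=0.8000, H(Y|X=α) = 1.1060
  X=β: p=0.2000, H(Y|X=β) = 0.9219
Weighted sum = 1.069 bits.

1.069 bits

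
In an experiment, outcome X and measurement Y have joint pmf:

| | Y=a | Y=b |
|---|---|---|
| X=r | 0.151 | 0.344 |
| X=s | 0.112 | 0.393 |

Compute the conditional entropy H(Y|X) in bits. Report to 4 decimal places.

Marginals: p(X) = (0.4950, 0.5050), p(Y) = (0.2630, 0.7370).
H(Y|X) = Σ p(X) · H(Y|X=·).
  X=r: p=0.4950, H(Y|X=r) = 0.8874
  X=s: p=0.5050, H(Y|X=s) = 0.7634
Weighted sum = 0.8248 bits.

0.8248 bits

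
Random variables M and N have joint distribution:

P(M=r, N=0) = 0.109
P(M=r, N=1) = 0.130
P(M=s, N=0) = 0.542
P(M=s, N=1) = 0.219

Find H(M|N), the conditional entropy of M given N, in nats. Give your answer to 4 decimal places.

Marginals: p(M) = (0.2390, 0.7610), p(N) = (0.6510, 0.3490).
H(M|N) = Σ p(N) · H(M|N=·).
  N=0: p=0.6510, H(M|N=0) = 0.4518
  N=1: p=0.3490, H(M|N=1) = 0.6603
Weighted sum = 0.5246 nats.

0.5246 nats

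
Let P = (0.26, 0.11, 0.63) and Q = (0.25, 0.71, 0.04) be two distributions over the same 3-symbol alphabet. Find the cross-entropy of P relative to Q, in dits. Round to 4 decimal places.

1.0536 dits

H(P,Q) = −Σ p·log₁₀ q.
  −0.26·log₁₀(0.25) = 0.15654
  −0.11·log₁₀(0.71) = 0.01636
  −0.63·log₁₀(0.04) = 0.88070
H(P,Q) = 1.0536 dits.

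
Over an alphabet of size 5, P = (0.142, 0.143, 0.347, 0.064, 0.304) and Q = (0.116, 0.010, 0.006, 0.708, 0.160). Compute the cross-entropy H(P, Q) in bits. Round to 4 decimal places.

4.7881 bits

H(P,Q) = −Σ p·log₂ q.
  −0.142·log₂(0.116) = 0.44131
  −0.143·log₂(0.010) = 0.95007
  −0.347·log₂(0.006) = 2.56115
  −0.064·log₂(0.708) = 0.03188
  −0.304·log₂(0.160) = 0.80373
H(P,Q) = 4.7881 bits.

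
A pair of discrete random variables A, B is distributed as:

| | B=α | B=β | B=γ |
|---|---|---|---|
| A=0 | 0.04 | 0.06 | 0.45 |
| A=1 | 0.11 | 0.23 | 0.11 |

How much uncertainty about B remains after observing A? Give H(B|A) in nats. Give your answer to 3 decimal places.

Marginals: p(A) = (0.5500, 0.4500), p(B) = (0.1500, 0.2900, 0.5600).
H(B|A) = Σ p(A) · H(B|A=·).
  A=0: p=0.5500, H(B|A=0) = 0.5965
  A=1: p=0.4500, H(B|A=1) = 1.0318
Weighted sum = 0.792 nats.

0.792 nats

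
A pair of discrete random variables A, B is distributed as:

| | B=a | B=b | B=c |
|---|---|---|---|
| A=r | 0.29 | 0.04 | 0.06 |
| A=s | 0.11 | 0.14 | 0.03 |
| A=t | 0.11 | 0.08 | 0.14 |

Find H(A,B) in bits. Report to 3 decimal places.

H(A,B) = −Σ p(x,y)·log₂ p(x,y) over all 9 cells.
  cell (r,a): −0.29·log₂0.29 = 0.5179
  cell (r,b): −0.04·log₂0.04 = 0.1858
  cell (r,c): −0.06·log₂0.06 = 0.2435
  cell (s,a): −0.11·log₂0.11 = 0.3503
  cell (s,b): −0.14·log₂0.14 = 0.3971
  cell (s,c): −0.03·log₂0.03 = 0.1518
  cell (t,a): −0.11·log₂0.11 = 0.3503
  cell (t,b): −0.08·log₂0.08 = 0.2915
  cell (t,c): −0.14·log₂0.14 = 0.3971
Sum = 2.885 bits.

2.885 bits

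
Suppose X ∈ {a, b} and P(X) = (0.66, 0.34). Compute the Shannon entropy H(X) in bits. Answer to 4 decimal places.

0.9248 bits

H(X) = −Σ p·log₂ p.
  −(0.66)·log₂(0.66) = 0.39564
  −(0.34)·log₂(0.34) = 0.52917
Sum: 0.39564 + 0.52917 = 0.9248 bits.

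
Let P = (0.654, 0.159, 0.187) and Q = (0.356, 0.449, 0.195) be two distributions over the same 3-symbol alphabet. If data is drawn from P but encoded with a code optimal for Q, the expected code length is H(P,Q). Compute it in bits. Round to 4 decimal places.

H(P,Q) = −Σ p·log₂ q.
  −0.654·log₂(0.356) = 0.97449
  −0.159·log₂(0.449) = 0.18368
  −0.187·log₂(0.195) = 0.44103
H(P,Q) = 1.5992 bits.

1.5992 bits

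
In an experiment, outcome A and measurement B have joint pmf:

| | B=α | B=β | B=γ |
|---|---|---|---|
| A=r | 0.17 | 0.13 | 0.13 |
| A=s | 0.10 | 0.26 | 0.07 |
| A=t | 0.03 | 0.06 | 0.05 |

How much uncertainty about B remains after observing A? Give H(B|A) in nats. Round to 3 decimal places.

Marginals: p(A) = (0.4300, 0.4300, 0.1400), p(B) = (0.3000, 0.4500, 0.2500).
H(B|A) = Σ p(A) · H(B|A=·).
  A=r: p=0.4300, H(B|A=r) = 1.0902
  A=s: p=0.4300, H(B|A=s) = 0.9389
  A=t: p=0.1400, H(B|A=t) = 1.0609
Weighted sum = 1.021 nats.

1.021 nats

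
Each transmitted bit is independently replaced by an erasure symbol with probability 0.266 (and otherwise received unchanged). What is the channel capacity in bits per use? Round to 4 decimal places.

0.7340 bits

Binary erasure channel: capacity C = 1 − ε.
C = 1 − 0.266 = 0.7340 bits per channel use.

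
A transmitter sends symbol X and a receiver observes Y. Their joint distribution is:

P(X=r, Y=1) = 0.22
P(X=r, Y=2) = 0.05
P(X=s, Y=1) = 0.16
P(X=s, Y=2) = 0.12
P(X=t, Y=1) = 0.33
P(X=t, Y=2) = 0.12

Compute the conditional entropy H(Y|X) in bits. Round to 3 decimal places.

Marginals: p(X) = (0.2700, 0.2800, 0.4500), p(Y) = (0.7100, 0.2900).
H(Y|X) = Σ p(X) · H(Y|X=·).
  X=r: p=0.2700, H(Y|X=r) = 0.6913
  X=s: p=0.2800, H(Y|X=s) = 0.9852
  X=t: p=0.4500, H(Y|X=t) = 0.8366
Weighted sum = 0.839 bits.

0.839 bits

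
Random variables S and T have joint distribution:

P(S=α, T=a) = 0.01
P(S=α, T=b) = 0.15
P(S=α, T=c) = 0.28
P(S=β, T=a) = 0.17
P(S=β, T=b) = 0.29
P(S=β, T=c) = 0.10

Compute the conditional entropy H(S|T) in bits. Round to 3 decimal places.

0.779 bits

Chain rule: H(S|T) = H(S,T) − H(T).
Marginals: p(S) = (0.4400, 0.5600), p(T) = (0.1800, 0.4400, 0.3800).
H(S,T) = 2.2759 bits; H(T) = 1.4969 bits.
H(S|T) = 2.2759 − 1.4969 = 0.779 bits.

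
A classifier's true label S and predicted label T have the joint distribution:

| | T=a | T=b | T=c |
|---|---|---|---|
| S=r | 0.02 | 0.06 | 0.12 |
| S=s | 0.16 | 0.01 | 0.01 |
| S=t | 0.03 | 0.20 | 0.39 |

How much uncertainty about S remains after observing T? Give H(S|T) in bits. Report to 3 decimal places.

Chain rule: H(S|T) = H(S,T) − H(T).
Marginals: p(S) = (0.2000, 0.1800, 0.6200), p(T) = (0.2100, 0.2700, 0.5200).
H(S,T) = 2.4253 bits; H(T) = 1.4734 bits.
H(S|T) = 2.4253 − 1.4734 = 0.952 bits.

0.952 bits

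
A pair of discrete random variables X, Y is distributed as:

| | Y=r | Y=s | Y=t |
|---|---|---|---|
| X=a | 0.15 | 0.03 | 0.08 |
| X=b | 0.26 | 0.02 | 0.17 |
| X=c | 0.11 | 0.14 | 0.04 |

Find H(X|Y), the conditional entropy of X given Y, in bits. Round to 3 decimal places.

Marginals: p(X) = (0.2600, 0.4500, 0.2900), p(Y) = (0.5200, 0.1900, 0.2900).
H(X|Y) = Σ p(Y) · H(X|Y=·).
  Y=r: p=0.5200, H(X|Y=r) = 1.4914
  Y=s: p=0.1900, H(X|Y=s) = 1.0870
  Y=t: p=0.2900, H(X|Y=t) = 1.3584
Weighted sum = 1.376 bits.

1.376 bits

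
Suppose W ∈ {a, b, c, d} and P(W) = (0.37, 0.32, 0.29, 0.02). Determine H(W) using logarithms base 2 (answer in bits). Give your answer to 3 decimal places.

H(W) = −Σ p·log₂ p.
  −(0.37)·log₂(0.37) = 0.5307
  −(0.32)·log₂(0.32) = 0.5260
  −(0.29)·log₂(0.29) = 0.5179
  −(0.02)·log₂(0.02) = 0.1129
Sum: 0.5307 + 0.5260 + 0.5179 + 0.1129 = 1.688 bits.

1.688 bits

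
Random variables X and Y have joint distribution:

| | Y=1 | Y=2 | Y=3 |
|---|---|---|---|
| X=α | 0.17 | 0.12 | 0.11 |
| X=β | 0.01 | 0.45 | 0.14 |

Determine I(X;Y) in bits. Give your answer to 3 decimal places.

Marginals: p(X) = (0.4000, 0.6000), p(Y) = (0.1800, 0.5700, 0.2500).
I(X;Y) = Σ p(x,y)·log₂[p(x,y)/(p(x)p(y))].
  (α,1): 0.17·log₂(2.3611) = 0.2107
  (α,2): 0.12·log₂(0.5263) = -0.1111
  (α,3): 0.11·log₂(1.1000) = 0.0151
  (β,1): 0.01·log₂(0.0926) = -0.0343
  (β,2): 0.45·log₂(1.3158) = 0.1782
  (β,3): 0.14·log₂(0.9333) = -0.0139
Sum = 0.245 bits.

0.245 bits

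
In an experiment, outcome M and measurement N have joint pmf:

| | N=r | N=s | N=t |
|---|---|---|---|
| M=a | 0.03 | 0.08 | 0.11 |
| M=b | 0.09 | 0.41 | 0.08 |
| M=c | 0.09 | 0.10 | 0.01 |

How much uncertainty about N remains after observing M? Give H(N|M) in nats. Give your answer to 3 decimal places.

Chain rule: H(N|M) = H(M,N) − H(M).
Marginals: p(M) = (0.2200, 0.5800, 0.2000), p(N) = (0.2100, 0.5900, 0.2000).
H(M,N) = 1.8274 nats; H(M) = 0.9709 nats.
H(N|M) = 1.8274 − 0.9709 = 0.856 nats.

0.856 nats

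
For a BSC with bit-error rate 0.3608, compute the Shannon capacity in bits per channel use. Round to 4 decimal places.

Binary symmetric channel: C = 1 − h₂(ε) where h₂ is the binary entropy function.
h₂(0.3608) = −0.3608·log₂0.3608 − 0.6392·log₂0.6392 = 0.9433.
C = 1 − 0.9433 = 0.0567 bits per channel use.

0.0567 bits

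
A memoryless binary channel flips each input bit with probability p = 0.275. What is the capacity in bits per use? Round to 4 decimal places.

Binary symmetric channel: C = 1 − h₂(ε) where h₂ is the binary entropy function.
h₂(0.275) = −0.275·log₂0.275 − 0.725·log₂0.725 = 0.8485.
C = 1 − 0.8485 = 0.1515 bits per channel use.

0.1515 bits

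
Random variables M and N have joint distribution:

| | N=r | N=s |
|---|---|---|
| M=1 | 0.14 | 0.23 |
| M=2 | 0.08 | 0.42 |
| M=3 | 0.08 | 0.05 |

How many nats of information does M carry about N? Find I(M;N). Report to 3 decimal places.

0.059 nats

Marginals: p(M) = (0.3700, 0.5000, 0.1300), p(N) = (0.3000, 0.7000).
I(M;N) = Σ p(x,y)·ln[p(x,y)/(p(x)p(y))].
  (1,r): 0.14·ln(1.2613) = 0.0325
  (1,s): 0.23·ln(0.8880) = -0.0273
  (2,r): 0.08·ln(0.5333) = -0.0503
  (2,s): 0.42·ln(1.2000) = 0.0766
  (3,r): 0.08·ln(2.0513) = 0.0575
  (3,s): 0.05·ln(0.5495) = -0.0299
Sum = 0.059 nats.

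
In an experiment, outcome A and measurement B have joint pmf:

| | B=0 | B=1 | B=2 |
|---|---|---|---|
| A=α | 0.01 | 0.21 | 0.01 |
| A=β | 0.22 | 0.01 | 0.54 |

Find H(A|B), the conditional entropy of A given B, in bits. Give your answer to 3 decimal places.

Marginals: p(A) = (0.2300, 0.7700), p(B) = (0.2300, 0.2200, 0.5500).
H(A|B) = Σ p(B) · H(A|B=·).
  B=0: p=0.2300, H(A|B=0) = 0.2580
  B=1: p=0.2200, H(A|B=1) = 0.2668
  B=2: p=0.5500, H(A|B=2) = 0.1311
Weighted sum = 0.190 bits.

0.190 bits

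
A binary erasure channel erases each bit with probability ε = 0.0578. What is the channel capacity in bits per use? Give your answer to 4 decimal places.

Binary erasure channel: capacity C = 1 − ε.
C = 1 − 0.0578 = 0.9422 bits per channel use.

0.9422 bits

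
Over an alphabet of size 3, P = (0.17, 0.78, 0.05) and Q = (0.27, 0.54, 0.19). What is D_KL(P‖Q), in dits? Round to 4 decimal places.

D(P‖Q) = Σ p·log₁₀(p/q).
  0.17·log₁₀(0.17/0.27) = -0.03416
  0.78·log₁₀(0.78/0.54) = 0.12457
  0.05·log₁₀(0.05/0.19) = -0.02899
D(P‖Q) = 0.0614 dits.

0.0614 dits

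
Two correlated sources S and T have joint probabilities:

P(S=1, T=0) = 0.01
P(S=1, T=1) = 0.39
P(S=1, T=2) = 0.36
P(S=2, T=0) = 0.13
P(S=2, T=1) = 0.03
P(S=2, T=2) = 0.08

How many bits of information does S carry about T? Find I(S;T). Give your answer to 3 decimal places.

Marginals: p(S) = (0.7600, 0.2400), p(T) = (0.1400, 0.4200, 0.4400).
I(S;T) = Σ p(x,y)·log₂[p(x,y)/(p(x)p(y))].
  (1,0): 0.01·log₂(0.0940) = -0.0341
  (1,1): 0.39·log₂(1.2218) = 0.1127
  (1,2): 0.36·log₂(1.0766) = 0.0383
  (2,0): 0.13·log₂(3.8690) = 0.2538
  (2,1): 0.03·log₂(0.2976) = -0.0525
  (2,2): 0.08·log₂(0.7576) = -0.0320
Sum = 0.286 bits.

0.286 bits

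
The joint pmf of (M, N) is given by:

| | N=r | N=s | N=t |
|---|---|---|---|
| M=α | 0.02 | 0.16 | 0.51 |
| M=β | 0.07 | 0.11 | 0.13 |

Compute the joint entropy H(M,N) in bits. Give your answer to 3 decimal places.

2.033 bits

H(M,N) = −Σ p(x,y)·log₂ p(x,y) over all 6 cells.
  cell (α,r): −0.02·log₂0.02 = 0.1129
  cell (α,s): −0.16·log₂0.16 = 0.4230
  cell (α,t): −0.51·log₂0.51 = 0.4954
  cell (β,r): −0.07·log₂0.07 = 0.2686
  cell (β,s): −0.11·log₂0.11 = 0.3503
  cell (β,t): −0.13·log₂0.13 = 0.3826
Sum = 2.033 bits.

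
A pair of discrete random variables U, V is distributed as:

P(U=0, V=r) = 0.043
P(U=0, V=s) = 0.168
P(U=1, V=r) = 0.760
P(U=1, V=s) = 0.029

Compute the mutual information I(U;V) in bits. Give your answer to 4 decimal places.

Marginals: p(U) = (0.2110, 0.7890), p(V) = (0.8030, 0.1970).
I(U;V) = Σ p(x,y)·log₂[p(x,y)/(p(x)p(y))].
  (0,r): 0.043·log₂(0.2538) = -0.08507
  (0,s): 0.168·log₂(4.0417) = 0.33851
  (1,r): 0.760·log₂(1.1996) = 0.19950
  (1,s): 0.029·log₂(0.1866) = -0.07024
Sum = 0.3827 bits.

0.3827 bits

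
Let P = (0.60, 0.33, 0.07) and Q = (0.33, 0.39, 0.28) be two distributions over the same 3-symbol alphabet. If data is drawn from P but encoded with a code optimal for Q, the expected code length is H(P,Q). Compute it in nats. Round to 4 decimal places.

1.0650 nats

H(P,Q) = −Σ p·ln q.
  −0.60·ln(0.33) = 0.66520
  −0.33·ln(0.39) = 0.31073
  −0.07·ln(0.28) = 0.08911
H(P,Q) = 1.0650 nats.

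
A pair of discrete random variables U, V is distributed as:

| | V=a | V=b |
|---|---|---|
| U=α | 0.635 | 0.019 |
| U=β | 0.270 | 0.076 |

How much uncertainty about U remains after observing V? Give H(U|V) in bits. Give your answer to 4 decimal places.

0.8643 bits

Marginals: p(U) = (0.6540, 0.3460), p(V) = (0.9050, 0.0950).
H(U|V) = Σ p(V) · H(U|V=·).
  V=a: p=0.9050, H(U|V=a) = 0.8793
  V=b: p=0.0950, H(U|V=b) = 0.7219
Weighted sum = 0.8643 bits.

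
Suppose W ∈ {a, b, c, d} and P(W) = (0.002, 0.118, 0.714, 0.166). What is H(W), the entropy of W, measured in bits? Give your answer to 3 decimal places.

H(W) = −Σ p·log₂ p.
  −(0.002)·log₂(0.002) = 0.0179
  −(0.118)·log₂(0.118) = 0.3638
  −(0.714)·log₂(0.714) = 0.3470
  −(0.166)·log₂(0.166) = 0.4301
Sum: 0.0179 + 0.3638 + 0.3470 + 0.4301 = 1.159 bits.

1.159 bits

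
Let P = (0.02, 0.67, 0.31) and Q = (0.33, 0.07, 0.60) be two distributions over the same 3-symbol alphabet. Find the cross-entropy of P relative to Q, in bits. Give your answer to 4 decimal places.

2.8309 bits

H(P,Q) = −Σ p·log₂ q.
  −0.02·log₂(0.33) = 0.03199
  −0.67·log₂(0.07) = 2.57046
  −0.31·log₂(0.60) = 0.22846
H(P,Q) = 2.8309 bits.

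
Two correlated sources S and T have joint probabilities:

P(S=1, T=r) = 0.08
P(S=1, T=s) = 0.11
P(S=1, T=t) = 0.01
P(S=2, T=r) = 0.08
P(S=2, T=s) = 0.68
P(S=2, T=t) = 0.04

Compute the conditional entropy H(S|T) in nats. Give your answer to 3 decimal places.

0.455 nats

Marginals: p(S) = (0.2000, 0.8000), p(T) = (0.1600, 0.7900, 0.0500).
H(S|T) = Σ p(T) · H(S|T=·).
  T=r: p=0.1600, H(S|T=r) = 0.6931
  T=s: p=0.7900, H(S|T=s) = 0.4036
  T=t: p=0.0500, H(S|T=t) = 0.5004
Weighted sum = 0.455 nats.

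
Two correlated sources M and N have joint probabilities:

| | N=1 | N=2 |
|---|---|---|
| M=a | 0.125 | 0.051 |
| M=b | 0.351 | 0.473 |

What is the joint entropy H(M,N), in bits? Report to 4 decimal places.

1.6350 bits

H(M,N) = −Σ p(x,y)·log₂ p(x,y) over all 4 cells.
  cell (a,1): −0.125·log₂0.125 = 0.37500
  cell (a,2): −0.051·log₂0.051 = 0.21896
  cell (b,1): −0.351·log₂0.351 = 0.53017
  cell (b,2): −0.473·log₂0.473 = 0.51088
Sum = 1.6350 bits.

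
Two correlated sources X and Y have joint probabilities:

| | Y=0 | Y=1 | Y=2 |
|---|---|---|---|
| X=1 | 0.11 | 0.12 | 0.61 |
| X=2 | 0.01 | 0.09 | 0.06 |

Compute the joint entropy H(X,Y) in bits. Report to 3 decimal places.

1.775 bits

H(X,Y) = −Σ p(x,y)·log₂ p(x,y) over all 6 cells.
  cell (1,0): −0.11·log₂0.11 = 0.3503
  cell (1,1): −0.12·log₂0.12 = 0.3671
  cell (1,2): −0.61·log₂0.61 = 0.4350
  cell (2,0): −0.01·log₂0.01 = 0.0664
  cell (2,1): −0.09·log₂0.09 = 0.3127
  cell (2,2): −0.06·log₂0.06 = 0.2435
Sum = 1.775 bits.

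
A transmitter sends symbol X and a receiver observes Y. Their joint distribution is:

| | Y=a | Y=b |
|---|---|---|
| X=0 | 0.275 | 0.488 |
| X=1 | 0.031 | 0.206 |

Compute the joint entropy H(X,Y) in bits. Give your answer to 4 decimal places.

H(X,Y) = −Σ p(x,y)·log₂ p(x,y) over all 4 cells.
  cell (0,a): −0.275·log₂0.275 = 0.51219
  cell (0,b): −0.488·log₂0.488 = 0.50510
  cell (1,a): −0.031·log₂0.031 = 0.15536
  cell (1,b): −0.206·log₂0.206 = 0.46953
Sum = 1.6422 bits.

1.6422 bits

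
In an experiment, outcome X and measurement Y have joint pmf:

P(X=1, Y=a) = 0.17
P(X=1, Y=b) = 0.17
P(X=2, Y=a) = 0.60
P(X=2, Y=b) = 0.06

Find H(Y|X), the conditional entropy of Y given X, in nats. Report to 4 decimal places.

Marginals: p(X) = (0.3400, 0.6600), p(Y) = (0.7700, 0.2300).
H(Y|X) = Σ p(X) · H(Y|X=·).
  X=1: p=0.3400, H(Y|X=1) = 0.6931
  X=2: p=0.6600, H(Y|X=2) = 0.3046
Weighted sum = 0.4367 nats.

0.4367 nats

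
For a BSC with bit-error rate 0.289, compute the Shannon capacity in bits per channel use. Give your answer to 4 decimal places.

0.1326 bits

Binary symmetric channel: C = 1 − h₂(ε) where h₂ is the binary entropy function.
h₂(0.289) = −0.289·log₂0.289 − 0.711·log₂0.711 = 0.8674.
C = 1 − 0.8674 = 0.1326 bits per channel use.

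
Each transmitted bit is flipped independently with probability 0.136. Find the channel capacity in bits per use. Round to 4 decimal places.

Binary symmetric channel: C = 1 − h₂(ε) where h₂ is the binary entropy function.
h₂(0.136) = −0.136·log₂0.136 − 0.864·log₂0.864 = 0.5737.
C = 1 − 0.5737 = 0.4263 bits per channel use.

0.4263 bits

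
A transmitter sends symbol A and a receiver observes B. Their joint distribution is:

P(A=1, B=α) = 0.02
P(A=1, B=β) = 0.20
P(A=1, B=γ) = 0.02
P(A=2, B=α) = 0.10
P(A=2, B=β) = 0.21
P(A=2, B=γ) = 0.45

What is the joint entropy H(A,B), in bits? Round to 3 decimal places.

H(A,B) = −Σ p(x,y)·log₂ p(x,y) over all 6 cells.
  cell (1,α): −0.02·log₂0.02 = 0.1129
  cell (1,β): −0.20·log₂0.20 = 0.4644
  cell (1,γ): −0.02·log₂0.02 = 0.1129
  cell (2,α): −0.10·log₂0.10 = 0.3322
  cell (2,β): −0.21·log₂0.21 = 0.4728
  cell (2,γ): −0.45·log₂0.45 = 0.5184
Sum = 2.014 bits.

2.014 bits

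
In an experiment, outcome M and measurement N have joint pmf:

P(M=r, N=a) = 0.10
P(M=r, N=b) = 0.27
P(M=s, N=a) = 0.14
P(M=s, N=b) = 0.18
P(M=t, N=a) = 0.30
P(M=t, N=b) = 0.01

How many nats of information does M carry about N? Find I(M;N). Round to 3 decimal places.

0.211 nats

Marginals: p(M) = (0.3700, 0.3200, 0.3100), p(N) = (0.5400, 0.4600).
I(M;N) = H(M) + H(N) − H(M,N).
H(M) = 1.0956, H(N) = 0.6899, H(M,N) = 1.5749.
I(M;N) = 1.0956 + 0.6899 − 1.5749 = 0.211 nats.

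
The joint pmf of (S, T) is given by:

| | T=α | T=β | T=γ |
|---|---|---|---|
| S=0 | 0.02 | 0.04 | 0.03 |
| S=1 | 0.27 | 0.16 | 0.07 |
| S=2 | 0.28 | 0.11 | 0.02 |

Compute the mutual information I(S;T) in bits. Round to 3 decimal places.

0.064 bits

Marginals: p(S) = (0.0900, 0.5000, 0.4100), p(T) = (0.5700, 0.3100, 0.1200).
I(S;T) = H(S) + H(T) − H(S,T).
H(S) = 1.3400, H(T) = 1.3531, H(S,T) = 2.6294.
I(S;T) = 1.3400 + 1.3531 − 2.6294 = 0.064 bits.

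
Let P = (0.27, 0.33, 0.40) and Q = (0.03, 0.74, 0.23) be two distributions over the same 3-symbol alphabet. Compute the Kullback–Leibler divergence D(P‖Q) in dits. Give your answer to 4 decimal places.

0.2380 dits

D(P‖Q) = Σ p·log₁₀(p/q).
  0.27·log₁₀(0.27/0.03) = 0.25765
  0.33·log₁₀(0.33/0.74) = -0.11574
  0.40·log₁₀(0.40/0.23) = 0.09613
D(P‖Q) = 0.2380 dits.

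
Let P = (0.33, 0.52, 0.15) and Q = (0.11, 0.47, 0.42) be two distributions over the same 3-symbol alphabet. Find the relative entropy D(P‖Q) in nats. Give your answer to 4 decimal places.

0.2607 nats

D(P‖Q) = Σ p·ln(p/q).
  0.33·ln(0.33/0.11) = 0.36254
  0.52·ln(0.52/0.47) = 0.05257
  0.15·ln(0.15/0.42) = -0.15444
D(P‖Q) = 0.2607 nats.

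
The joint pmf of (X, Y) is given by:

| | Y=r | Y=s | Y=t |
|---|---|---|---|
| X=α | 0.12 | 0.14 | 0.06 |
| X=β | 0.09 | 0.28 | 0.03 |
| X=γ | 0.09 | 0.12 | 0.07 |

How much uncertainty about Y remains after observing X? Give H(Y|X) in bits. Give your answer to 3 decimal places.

1.366 bits

Chain rule: H(Y|X) = H(X,Y) − H(X).
Marginals: p(X) = (0.3200, 0.4000, 0.2800), p(Y) = (0.3000, 0.5400, 0.1600).
H(X,Y) = 2.9346 bits; H(X) = 1.5690 bits.
H(Y|X) = 2.9346 − 1.5690 = 1.366 bits.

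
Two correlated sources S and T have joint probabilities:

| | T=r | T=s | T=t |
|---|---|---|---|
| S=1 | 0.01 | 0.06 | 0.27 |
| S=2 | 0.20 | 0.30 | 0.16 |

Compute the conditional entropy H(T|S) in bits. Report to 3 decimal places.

Marginals: p(S) = (0.3400, 0.6600), p(T) = (0.2100, 0.3600, 0.4300).
H(T|S) = Σ p(S) · H(T|S=·).
  S=1: p=0.3400, H(T|S=1) = 0.8554
  S=2: p=0.6600, H(T|S=2) = 1.5346
Weighted sum = 1.304 bits.

1.304 bits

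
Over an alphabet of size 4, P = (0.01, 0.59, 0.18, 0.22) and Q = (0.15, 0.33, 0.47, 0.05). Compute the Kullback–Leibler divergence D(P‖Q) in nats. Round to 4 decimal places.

0.4689 nats

D(P‖Q) = Σ p·ln(p/q).
  0.01·ln(0.01/0.15) = -0.02708
  0.59·ln(0.59/0.33) = 0.34281
  0.18·ln(0.18/0.47) = -0.17276
  0.22·ln(0.22/0.05) = 0.32595
D(P‖Q) = 0.4689 nats.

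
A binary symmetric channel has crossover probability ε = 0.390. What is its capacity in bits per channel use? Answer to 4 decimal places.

0.0352 bits

Binary symmetric channel: C = 1 − h₂(ε) where h₂ is the binary entropy function.
h₂(0.390) = −0.390·log₂0.390 − 0.610·log₂0.610 = 0.9648.
C = 1 − 0.9648 = 0.0352 bits per channel use.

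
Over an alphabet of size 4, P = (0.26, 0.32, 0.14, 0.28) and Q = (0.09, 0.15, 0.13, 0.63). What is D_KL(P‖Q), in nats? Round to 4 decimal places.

0.3016 nats

D(P‖Q) = Σ p·ln(p/q).
  0.26·ln(0.26/0.09) = 0.27583
  0.32·ln(0.32/0.15) = 0.24246
  0.14·ln(0.14/0.13) = 0.01038
  0.28·ln(0.28/0.63) = -0.22706
D(P‖Q) = 0.3016 nats.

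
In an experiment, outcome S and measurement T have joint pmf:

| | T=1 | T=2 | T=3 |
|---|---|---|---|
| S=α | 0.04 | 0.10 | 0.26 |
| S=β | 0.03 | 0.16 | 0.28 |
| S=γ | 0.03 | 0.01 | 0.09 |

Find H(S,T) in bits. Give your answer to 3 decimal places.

H(S,T) = −Σ p(x,y)·log₂ p(x,y) over all 9 cells.
  cell (α,1): −0.04·log₂0.04 = 0.1858
  cell (α,2): −0.10·log₂0.10 = 0.3322
  cell (α,3): −0.26·log₂0.26 = 0.5053
  cell (β,1): −0.03·log₂0.03 = 0.1518
  cell (β,2): −0.16·log₂0.16 = 0.4230
  cell (β,3): −0.28·log₂0.28 = 0.5142
  cell (γ,1): −0.03·log₂0.03 = 0.1518
  cell (γ,2): −0.01·log₂0.01 = 0.0664
  cell (γ,3): −0.09·log₂0.09 = 0.3127
Sum = 2.643 bits.

2.643 bits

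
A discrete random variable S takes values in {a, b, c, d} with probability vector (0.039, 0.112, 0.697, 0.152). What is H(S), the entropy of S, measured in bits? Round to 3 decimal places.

H(S) = −Σ p·log₂ p.
  −(0.039)·log₂(0.039) = 0.1825
  −(0.112)·log₂(0.112) = 0.3537
  −(0.697)·log₂(0.697) = 0.3630
  −(0.152)·log₂(0.152) = 0.4131
Sum: 0.1825 + 0.3537 + 0.3630 + 0.4131 = 1.312 bits.

1.312 bits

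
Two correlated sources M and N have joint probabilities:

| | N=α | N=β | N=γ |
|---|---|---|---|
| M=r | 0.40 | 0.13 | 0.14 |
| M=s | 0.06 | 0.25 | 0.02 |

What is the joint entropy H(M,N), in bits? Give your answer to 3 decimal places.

2.165 bits

H(M,N) = −Σ p(x,y)·log₂ p(x,y) over all 6 cells.
  cell (r,α): −0.40·log₂0.40 = 0.5288
  cell (r,β): −0.13·log₂0.13 = 0.3826
  cell (r,γ): −0.14·log₂0.14 = 0.3971
  cell (s,α): −0.06·log₂0.06 = 0.2435
  cell (s,β): −0.25·log₂0.25 = 0.5000
  cell (s,γ): −0.02·log₂0.02 = 0.1129
Sum = 2.165 bits.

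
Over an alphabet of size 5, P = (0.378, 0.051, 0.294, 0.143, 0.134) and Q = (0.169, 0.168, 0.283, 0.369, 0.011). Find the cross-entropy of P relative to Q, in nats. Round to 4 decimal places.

1.8810 nats

H(P,Q) = −Σ p·ln q.
  −0.378·ln(0.169) = 0.67203
  −0.051·ln(0.168) = 0.09097
  −0.294·ln(0.283) = 0.37112
  −0.143·ln(0.369) = 0.14257
  −0.134·ln(0.011) = 0.60432
H(P,Q) = 1.8810 nats.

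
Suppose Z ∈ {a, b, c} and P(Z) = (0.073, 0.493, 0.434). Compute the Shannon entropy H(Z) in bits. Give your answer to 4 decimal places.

1.3013 bits

H(Z) = −Σ p·log₂ p.
  −(0.073)·log₂(0.073) = 0.27565
  −(0.493)·log₂(0.493) = 0.50303
  −(0.434)·log₂(0.434) = 0.52264
Sum: 0.27565 + 0.50303 + 0.52264 = 1.3013 bits.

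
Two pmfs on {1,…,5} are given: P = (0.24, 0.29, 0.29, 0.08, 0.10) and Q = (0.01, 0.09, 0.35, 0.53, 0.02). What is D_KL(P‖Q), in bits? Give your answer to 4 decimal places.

D(P‖Q) = Σ p·log₂(p/q).
  0.24·log₂(0.24/0.01) = 1.10039
  0.29·log₂(0.29/0.09) = 0.48954
  0.29·log₂(0.29/0.35) = -0.07868
  0.08·log₂(0.08/0.53) = -0.21823
  0.10·log₂(0.10/0.02) = 0.23219
D(P‖Q) = 1.5252 bits.

1.5252 bits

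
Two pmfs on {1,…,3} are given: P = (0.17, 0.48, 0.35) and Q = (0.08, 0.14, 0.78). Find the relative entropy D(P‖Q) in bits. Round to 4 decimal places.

D(P‖Q) = Σ p·log₂(p/q).
  0.17·log₂(0.17/0.08) = 0.18487
  0.48·log₂(0.48/0.14) = 0.85325
  0.35·log₂(0.35/0.78) = -0.40464
D(P‖Q) = 0.6335 bits.

0.6335 bits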